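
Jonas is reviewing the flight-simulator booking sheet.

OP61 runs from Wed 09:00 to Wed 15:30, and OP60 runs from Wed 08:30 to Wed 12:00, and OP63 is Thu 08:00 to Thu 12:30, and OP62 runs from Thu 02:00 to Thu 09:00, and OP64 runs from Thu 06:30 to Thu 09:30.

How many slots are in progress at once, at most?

3

Walk through starts and ends in time order (an end at T is processed before a start at T):
Wed 08:30 start OP60 → 1
Wed 09:00 start OP61 → 2
Wed 12:00 end OP60 → 1
Wed 15:30 end OP61 → 0
Thu 02:00 start OP62 → 1
Thu 06:30 start OP64 → 2
Thu 08:00 start OP63 → 3
Thu 09:00 end OP62 → 2
Thu 09:30 end OP64 → 1
Thu 12:30 end OP63 → 0
Peak is 3, at Thu 08:00 (OP62, OP63, OP64).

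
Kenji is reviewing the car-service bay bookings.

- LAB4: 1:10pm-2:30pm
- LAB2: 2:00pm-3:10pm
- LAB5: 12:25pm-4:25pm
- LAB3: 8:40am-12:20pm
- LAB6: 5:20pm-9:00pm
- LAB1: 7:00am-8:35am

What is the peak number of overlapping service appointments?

3

Sort all start/end points and keep a running count:
7:00am start LAB1 → 1
8:35am end LAB1 → 0
8:40am start LAB3 → 1
12:20pm end LAB3 → 0
12:25pm start LAB5 → 1
1:10pm start LAB4 → 2
2:00pm start LAB2 → 3
2:30pm end LAB4 → 2
3:10pm end LAB2 → 1
4:25pm end LAB5 → 0
5:20pm start LAB6 → 1
9:00pm end LAB6 → 0
Peak is 3, at 2:00pm (LAB2, LAB4, LAB5).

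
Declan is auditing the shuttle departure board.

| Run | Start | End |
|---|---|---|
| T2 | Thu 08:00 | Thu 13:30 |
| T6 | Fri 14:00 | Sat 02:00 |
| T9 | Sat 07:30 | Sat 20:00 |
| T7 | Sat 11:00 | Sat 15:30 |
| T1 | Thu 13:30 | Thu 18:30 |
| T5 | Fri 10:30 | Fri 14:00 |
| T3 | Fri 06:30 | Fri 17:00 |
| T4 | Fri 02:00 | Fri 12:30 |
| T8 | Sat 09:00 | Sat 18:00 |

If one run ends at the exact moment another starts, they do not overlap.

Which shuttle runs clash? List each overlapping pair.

T3 & T4, T3 & T5, T3 & T6, T4 & T5, T7 & T8, T7 & T9, T8 & T9

Sorted by start: T2, T1, T4, T3, T5, T6, T9, T8, T7.
T1 starts exactly when T2 ends (back-to-back, no overlap), so T2 has no further overlaps.
T4 starts after T1 ends, so T1 has no further overlaps.
T3 starts before T4 ends → T4 and T3 overlap.
T5 starts before T4 ends → T4 and T5 overlap.
T6 starts after T4 ends, so T4 has no further overlaps.
T5 starts before T3 ends → T3 and T5 overlap.
T6 starts before T3 ends → T3 and T6 overlap.
T9 starts after T3 ends, so T3 has no further overlaps.
T6 starts exactly when T5 ends (back-to-back, no overlap), so T5 has no further overlaps.
T9 starts after T6 ends, so T6 has no further overlaps.
T8 starts before T9 ends → T9 and T8 overlap.
T7 starts before T9 ends → T9 and T7 overlap.
T7 starts before T8 ends → T8 and T7 overlap.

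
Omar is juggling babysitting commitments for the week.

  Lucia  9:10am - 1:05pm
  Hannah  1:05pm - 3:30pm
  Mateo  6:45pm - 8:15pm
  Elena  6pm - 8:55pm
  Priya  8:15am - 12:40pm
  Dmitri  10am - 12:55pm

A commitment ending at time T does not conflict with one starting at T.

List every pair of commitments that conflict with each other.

Two intervals overlap when each starts before the other ends.
Sorted by start: Priya, Lucia, Dmitri, Hannah, Elena, Mateo.
Lucia starts before Priya ends → Priya and Lucia overlap.
Dmitri starts before Priya ends → Priya and Dmitri overlap.
Hannah starts after Priya ends — done with Priya.
Dmitri starts before Lucia ends → Lucia and Dmitri overlap.
Hannah starts exactly when Lucia ends (back-to-back, no overlap) — done with Lucia.
Hannah starts after Dmitri ends — done with Dmitri.
Elena starts after Hannah ends — done with Hannah.
Mateo starts before Elena ends → Elena and Mateo overlap.

Dmitri & Lucia, Dmitri & Priya, Elena & Mateo, Lucia & Priya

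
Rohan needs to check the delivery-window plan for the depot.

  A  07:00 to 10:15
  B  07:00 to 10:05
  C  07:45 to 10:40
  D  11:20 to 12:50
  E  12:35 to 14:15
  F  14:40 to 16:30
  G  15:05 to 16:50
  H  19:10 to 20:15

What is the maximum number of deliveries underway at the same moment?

3

Sweep the timeline, counting +1 at each start and −1 at each end (ends before starts at a tie):
07:00 start A → 1
07:00 start B → 2
07:45 start C → 3
10:05 end B → 2
10:15 end A → 1
10:40 end C → 0
11:20 start D → 1
12:35 start E → 2
12:50 end D → 1
14:15 end E → 0
14:40 start F → 1
15:05 start G → 2
16:30 end F → 1
16:50 end G → 0
19:10 start H → 1
20:15 end H → 0
Peak is 3, at 07:45 (A, B, C).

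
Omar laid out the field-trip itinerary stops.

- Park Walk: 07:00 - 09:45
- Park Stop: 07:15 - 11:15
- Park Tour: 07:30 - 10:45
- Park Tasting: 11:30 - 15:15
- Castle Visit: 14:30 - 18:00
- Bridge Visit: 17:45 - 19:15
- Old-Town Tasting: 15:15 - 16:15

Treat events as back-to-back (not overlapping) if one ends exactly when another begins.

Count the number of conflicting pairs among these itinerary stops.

Check each pair: they overlap iff neither finishes before the other starts.
Sorted by start: Park Walk, Park Stop, Park Tour, Park Tasting, Castle Visit, Old-Town Tasting, Bridge Visit.
Park Stop starts before Park Walk ends → Park Walk and Park Stop overlap.
Park Tour starts before Park Walk ends → Park Walk and Park Tour overlap.
Park Tasting starts after Park Walk ends — done with Park Walk.
Park Tour starts before Park Stop ends → Park Stop and Park Tour overlap.
Park Tasting starts after Park Stop ends — done with Park Stop.
Park Tasting starts after Park Tour ends — done with Park Tour.
Castle Visit starts before Park Tasting ends → Park Tasting and Castle Visit overlap.
Old-Town Tasting starts exactly when Park Tasting ends (back-to-back, no overlap) — done with Park Tasting.
Old-Town Tasting starts before Castle Visit ends → Castle Visit and Old-Town Tasting overlap.
Bridge Visit starts before Castle Visit ends → Castle Visit and Bridge Visit overlap.
Bridge Visit starts after Old-Town Tasting ends.
Overlapping pairs: Bridge Visit & Castle Visit, Castle Visit & Old-Town Tasting, Castle Visit & Park Tasting, Park Stop & Park Tour, Park Stop & Park Walk, Park Tour & Park Walk — 6 in total.

6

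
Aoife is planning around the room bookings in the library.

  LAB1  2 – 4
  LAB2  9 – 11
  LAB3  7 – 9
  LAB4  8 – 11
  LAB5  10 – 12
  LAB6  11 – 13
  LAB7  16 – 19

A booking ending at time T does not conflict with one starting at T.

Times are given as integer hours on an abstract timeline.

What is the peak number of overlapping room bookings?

3

Sort all start/end points and keep a running count:
2 start LAB1 → 1
4 end LAB1 → 0
7 start LAB3 → 1
8 start LAB4 → 2
9 end LAB3 → 1
9 start LAB2 → 2
10 start LAB5 → 3
11 end LAB2 → 2
11 end LAB4 → 1
11 start LAB6 → 2
12 end LAB5 → 1
13 end LAB6 → 0
16 start LAB7 → 1
19 end LAB7 → 0
Peak is 3, at 10 (LAB2, LAB4, LAB5).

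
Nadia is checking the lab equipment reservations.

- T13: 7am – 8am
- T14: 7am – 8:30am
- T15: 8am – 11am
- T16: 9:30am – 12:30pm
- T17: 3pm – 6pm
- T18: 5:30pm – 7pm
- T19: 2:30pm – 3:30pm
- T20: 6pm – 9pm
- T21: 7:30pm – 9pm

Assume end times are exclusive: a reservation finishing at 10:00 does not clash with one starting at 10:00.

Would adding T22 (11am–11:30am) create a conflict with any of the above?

T13: ends 8am at or before T22 starts 11am → clear.
T14: ends 8:30am at or before T22 starts 11am → clear.
T15: ends 11am at or before T22 starts 11am → clear.
T16: starts 9:30am before T22 ends 11:30am, and ends 12:30pm after T22 starts 11am → overlap.
T19: starts 2:30pm at or after T22 ends 11:30am → clear.
T17: starts 3pm at or after T22 ends 11:30am → clear.
T18: starts 5:30pm at or after T22 ends 11:30am → clear.
T20: starts 6pm at or after T22 ends 11:30am → clear.
T21: starts 7:30pm at or after T22 ends 11:30am → clear.
T22 overlaps T16.

Yes — it overlaps T16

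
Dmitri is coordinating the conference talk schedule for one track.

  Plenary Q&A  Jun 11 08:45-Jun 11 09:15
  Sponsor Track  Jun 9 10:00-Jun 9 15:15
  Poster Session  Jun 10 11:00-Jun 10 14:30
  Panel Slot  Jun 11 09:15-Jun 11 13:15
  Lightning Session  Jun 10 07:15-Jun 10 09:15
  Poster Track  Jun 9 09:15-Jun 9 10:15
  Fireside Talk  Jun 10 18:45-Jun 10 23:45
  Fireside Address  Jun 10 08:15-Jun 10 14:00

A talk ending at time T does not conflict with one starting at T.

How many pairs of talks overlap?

3

Two intervals overlap when each starts before the other ends.
Sorted by start: Poster Track, Sponsor Track, Lightning Session, Fireside Address, Poster Session, Fireside Talk, Plenary Q&A, Panel Slot.
Sponsor Track starts before Poster Track ends → Poster Track and Sponsor Track overlap.
Lightning Session starts after Poster Track ends, so nothing later overlaps Poster Track either.
Lightning Session starts after Sponsor Track ends, so nothing later overlaps Sponsor Track either.
Fireside Address starts before Lightning Session ends → Lightning Session and Fireside Address overlap.
Poster Session starts after Lightning Session ends, so nothing later overlaps Lightning Session either.
Poster Session starts before Fireside Address ends → Fireside Address and Poster Session overlap.
Fireside Talk starts after Fireside Address ends, so nothing later overlaps Fireside Address either.
Fireside Talk starts after Poster Session ends, so nothing later overlaps Poster Session either.
Plenary Q&A starts after Fireside Talk ends, so nothing later overlaps Fireside Talk either.
Panel Slot starts exactly when Plenary Q&A ends (back-to-back, no overlap).
Overlapping pairs: Fireside Address & Lightning Session, Fireside Address & Poster Session, Poster Track & Sponsor Track — 3 in total.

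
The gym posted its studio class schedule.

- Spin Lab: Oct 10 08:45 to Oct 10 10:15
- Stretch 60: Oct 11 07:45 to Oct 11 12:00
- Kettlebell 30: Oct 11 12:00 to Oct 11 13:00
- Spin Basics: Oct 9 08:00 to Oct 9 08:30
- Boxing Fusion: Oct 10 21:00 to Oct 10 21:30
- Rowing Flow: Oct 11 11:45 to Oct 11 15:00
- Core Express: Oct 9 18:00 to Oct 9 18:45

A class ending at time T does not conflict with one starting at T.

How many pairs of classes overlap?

2

Sorted by start: Spin Basics, Core Express, Spin Lab, Boxing Fusion, Stretch 60, Rowing Flow, Kettlebell 30.
Core Express starts after Spin Basics ends — done with Spin Basics.
Spin Lab starts after Core Express ends — done with Core Express.
Boxing Fusion starts after Spin Lab ends — done with Spin Lab.
Stretch 60 starts after Boxing Fusion ends — done with Boxing Fusion.
Rowing Flow starts before Stretch 60 ends → Stretch 60 and Rowing Flow overlap.
Kettlebell 30 starts exactly when Stretch 60 ends (back-to-back, no overlap).
Kettlebell 30 starts before Rowing Flow ends → Rowing Flow and Kettlebell 30 overlap.
Overlapping pairs: Kettlebell 30 & Rowing Flow, Rowing Flow & Stretch 60 — 2 in total.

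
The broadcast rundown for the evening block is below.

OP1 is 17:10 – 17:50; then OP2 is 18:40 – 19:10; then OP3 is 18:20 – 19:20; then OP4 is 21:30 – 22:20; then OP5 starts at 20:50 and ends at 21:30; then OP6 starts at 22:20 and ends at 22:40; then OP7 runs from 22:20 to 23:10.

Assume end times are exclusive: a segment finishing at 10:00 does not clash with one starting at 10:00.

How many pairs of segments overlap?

Sorted by start: OP1, OP3, OP2, OP5, OP4, OP6, OP7.
OP3 starts after OP1 ends, so OP1 has no further overlaps.
OP2 starts before OP3 ends → OP3 and OP2 overlap.
OP5 starts after OP3 ends, so OP3 has no further overlaps.
OP5 starts after OP2 ends, so OP2 has no further overlaps.
OP4 starts exactly when OP5 ends (back-to-back, no overlap), so OP5 has no further overlaps.
OP6 starts exactly when OP4 ends (back-to-back, no overlap), so OP4 has no further overlaps.
OP7 starts before OP6 ends → OP6 and OP7 overlap.
Overlapping pairs: OP2 & OP3, OP6 & OP7 — 2 in total.

2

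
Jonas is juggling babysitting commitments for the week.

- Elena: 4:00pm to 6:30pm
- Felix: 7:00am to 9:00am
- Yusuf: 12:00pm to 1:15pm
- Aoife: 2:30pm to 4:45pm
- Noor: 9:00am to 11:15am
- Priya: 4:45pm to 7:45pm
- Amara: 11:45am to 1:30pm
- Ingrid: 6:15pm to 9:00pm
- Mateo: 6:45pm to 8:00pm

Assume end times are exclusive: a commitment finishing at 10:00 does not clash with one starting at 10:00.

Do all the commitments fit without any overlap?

No

Sorted by start: Felix, Noor, Amara, Yusuf, Aoife, Elena, Priya, Ingrid, Mateo.
Noor starts exactly when Felix ends (back-to-back, no overlap), so nothing later overlaps Felix either.
Amara starts after Noor ends, so nothing later overlaps Noor either.
Yusuf starts before Amara ends → Amara and Yusuf overlap.
That's a conflict, so the schedule is not conflict-free.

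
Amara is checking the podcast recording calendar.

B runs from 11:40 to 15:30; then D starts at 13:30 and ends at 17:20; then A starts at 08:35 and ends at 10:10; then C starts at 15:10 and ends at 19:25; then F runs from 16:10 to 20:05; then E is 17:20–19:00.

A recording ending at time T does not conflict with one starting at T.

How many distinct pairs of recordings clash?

Sorted by start: A, B, D, C, F, E.
B starts after A ends, so nothing later overlaps A either.
D starts before B ends → B and D overlap.
C starts before B ends → B and C overlap.
F starts after B ends, so nothing later overlaps B either.
C starts before D ends → D and C overlap.
F starts before D ends → D and F overlap.
E starts exactly when D ends (back-to-back, no overlap).
F starts before C ends → C and F overlap.
E starts before C ends → C and E overlap.
E starts before F ends → F and E overlap.
Overlapping pairs: B & C, B & D, C & D, C & E, C & F, D & F, E & F — 7 in total.

7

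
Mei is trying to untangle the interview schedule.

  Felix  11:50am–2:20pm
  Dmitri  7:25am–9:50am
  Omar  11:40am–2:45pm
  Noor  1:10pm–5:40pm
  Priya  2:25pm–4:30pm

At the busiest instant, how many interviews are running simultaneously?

Sweep the timeline, counting +1 at each start and −1 at each end (ends before starts at a tie):
7:25am start Dmitri → 1
9:50am end Dmitri → 0
11:40am start Omar → 1
11:50am start Felix → 2
1:10pm start Noor → 3
2:20pm end Felix → 2
2:25pm start Priya → 3
2:45pm end Omar → 2
4:30pm end Priya → 1
5:40pm end Noor → 0
Peak is 3, at 1:10pm (Felix, Noor, Omar).

3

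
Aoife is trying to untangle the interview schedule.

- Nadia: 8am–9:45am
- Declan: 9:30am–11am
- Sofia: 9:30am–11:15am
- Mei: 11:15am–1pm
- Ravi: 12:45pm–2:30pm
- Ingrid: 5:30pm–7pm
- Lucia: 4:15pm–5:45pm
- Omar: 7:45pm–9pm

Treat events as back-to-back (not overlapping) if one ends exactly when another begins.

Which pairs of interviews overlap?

Declan & Nadia, Declan & Sofia, Ingrid & Lucia, Mei & Ravi, Nadia & Sofia

Two intervals overlap when each starts before the other ends.
Sorted by start: Nadia, Declan, Sofia, Mei, Ravi, Lucia, Ingrid, Omar.
Declan starts before Nadia ends → Nadia and Declan overlap.
Sofia starts before Nadia ends → Nadia and Sofia overlap.
Mei starts after Nadia ends, so Nadia has no further overlaps.
Sofia starts before Declan ends → Declan and Sofia overlap.
Mei starts after Declan ends, so Declan has no further overlaps.
Mei starts exactly when Sofia ends (back-to-back, no overlap), so Sofia has no further overlaps.
Ravi starts before Mei ends → Mei and Ravi overlap.
Lucia starts after Mei ends, so Mei has no further overlaps.
Lucia starts after Ravi ends, so Ravi has no further overlaps.
Ingrid starts before Lucia ends → Lucia and Ingrid overlap.
Omar starts after Lucia ends.
Omar starts after Ingrid ends.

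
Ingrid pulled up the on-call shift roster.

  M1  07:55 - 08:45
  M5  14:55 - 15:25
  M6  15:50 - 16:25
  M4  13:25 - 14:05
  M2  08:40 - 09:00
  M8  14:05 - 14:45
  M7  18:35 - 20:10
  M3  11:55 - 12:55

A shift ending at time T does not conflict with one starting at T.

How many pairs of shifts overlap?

1

Sorted by start: M1, M2, M3, M4, M8, M5, M6, M7.
M2 starts before M1 ends → M1 and M2 overlap.
M3 starts after M1 ends, so nothing later overlaps M1 either.
M3 starts after M2 ends, so nothing later overlaps M2 either.
M4 starts after M3 ends, so nothing later overlaps M3 either.
M8 starts exactly when M4 ends (back-to-back, no overlap), so nothing later overlaps M4 either.
M5 starts after M8 ends, so nothing later overlaps M8 either.
M6 starts after M5 ends, so nothing later overlaps M5 either.
M7 starts after M6 ends.
Overlapping pairs: M1 & M2 — 1 in total.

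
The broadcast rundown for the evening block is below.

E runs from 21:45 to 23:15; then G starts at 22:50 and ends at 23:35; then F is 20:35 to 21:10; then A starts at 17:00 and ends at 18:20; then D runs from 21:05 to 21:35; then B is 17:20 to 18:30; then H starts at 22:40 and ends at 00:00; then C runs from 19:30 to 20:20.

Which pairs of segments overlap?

Check each pair: they overlap iff neither finishes before the other starts.
Sorted by start: A, B, C, F, D, E, H, G.
B starts before A ends → A and B overlap.
C starts after A ends, so A has no further overlaps.
C starts after B ends, so B has no further overlaps.
F starts after C ends, so C has no further overlaps.
D starts before F ends → F and D overlap.
E starts after F ends, so F has no further overlaps.
E starts after D ends, so D has no further overlaps.
H starts before E ends → E and H overlap.
G starts before E ends → E and G overlap.
G starts before H ends → H and G overlap.

A & B, D & F, E & G, E & H, G & H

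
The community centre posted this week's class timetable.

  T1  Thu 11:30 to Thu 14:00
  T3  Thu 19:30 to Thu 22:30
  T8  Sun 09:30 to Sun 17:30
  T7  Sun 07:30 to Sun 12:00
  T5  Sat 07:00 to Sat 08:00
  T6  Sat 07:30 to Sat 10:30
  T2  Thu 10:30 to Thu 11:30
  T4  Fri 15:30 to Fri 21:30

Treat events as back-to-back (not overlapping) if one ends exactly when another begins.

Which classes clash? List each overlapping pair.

T5 & T6, T7 & T8

Sorted by start: T2, T1, T3, T4, T5, T6, T7, T8.
T1 starts exactly when T2 ends (back-to-back, no overlap), so nothing later overlaps T2 either.
T3 starts after T1 ends, so nothing later overlaps T1 either.
T4 starts after T3 ends, so nothing later overlaps T3 either.
T5 starts after T4 ends, so nothing later overlaps T4 either.
T6 starts before T5 ends → T5 and T6 overlap.
T7 starts after T5 ends, so nothing later overlaps T5 either.
T7 starts after T6 ends, so nothing later overlaps T6 either.
T8 starts before T7 ends → T7 and T8 overlap.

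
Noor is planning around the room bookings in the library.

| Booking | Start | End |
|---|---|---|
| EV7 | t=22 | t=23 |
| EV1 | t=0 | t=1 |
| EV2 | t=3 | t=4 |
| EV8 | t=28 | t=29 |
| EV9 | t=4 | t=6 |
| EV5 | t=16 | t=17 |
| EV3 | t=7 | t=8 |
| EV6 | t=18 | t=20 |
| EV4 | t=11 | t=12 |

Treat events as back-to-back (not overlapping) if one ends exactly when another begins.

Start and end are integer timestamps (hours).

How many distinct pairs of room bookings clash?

0

Sorted by start: EV1, EV2, EV9, EV3, EV4, EV5, EV6, EV7, EV8.
EV2 starts after EV1 ends, so nothing later overlaps EV1 either.
EV9 starts exactly when EV2 ends (back-to-back, no overlap), so nothing later overlaps EV2 either.
EV3 starts after EV9 ends, so nothing later overlaps EV9 either.
EV4 starts after EV3 ends, so nothing later overlaps EV3 either.
EV5 starts after EV4 ends, so nothing later overlaps EV4 either.
EV6 starts after EV5 ends, so nothing later overlaps EV5 either.
EV7 starts after EV6 ends, so nothing later overlaps EV6 either.
EV8 starts after EV7 ends.
No pair overlaps.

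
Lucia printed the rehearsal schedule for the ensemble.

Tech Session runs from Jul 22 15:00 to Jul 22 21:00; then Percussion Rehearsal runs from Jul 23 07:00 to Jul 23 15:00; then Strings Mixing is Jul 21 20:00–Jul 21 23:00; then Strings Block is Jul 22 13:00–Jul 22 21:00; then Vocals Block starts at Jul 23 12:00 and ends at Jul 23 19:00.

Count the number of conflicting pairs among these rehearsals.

Two intervals overlap when each starts before the other ends.
Sorted by start: Strings Mixing, Strings Block, Tech Session, Percussion Rehearsal, Vocals Block.
Strings Block starts after Strings Mixing ends, so Strings Mixing has no further overlaps.
Tech Session starts before Strings Block ends → Strings Block and Tech Session overlap.
Percussion Rehearsal starts after Strings Block ends, so Strings Block has no further overlaps.
Percussion Rehearsal starts after Tech Session ends, so Tech Session has no further overlaps.
Vocals Block starts before Percussion Rehearsal ends → Percussion Rehearsal and Vocals Block overlap.
Overlapping pairs: Percussion Rehearsal & Vocals Block, Strings Block & Tech Session — 2 in total.

2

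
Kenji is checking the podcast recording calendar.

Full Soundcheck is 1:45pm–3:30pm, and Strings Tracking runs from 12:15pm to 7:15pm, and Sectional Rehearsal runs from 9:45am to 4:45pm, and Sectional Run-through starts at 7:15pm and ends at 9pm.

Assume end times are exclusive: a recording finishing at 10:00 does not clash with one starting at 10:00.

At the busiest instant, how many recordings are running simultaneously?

3

Sort all start/end points and keep a running count:
9:45am start Sectional Rehearsal → 1
12:15pm start Strings Tracking → 2
1:45pm start Full Soundcheck → 3
3:30pm end Full Soundcheck → 2
4:45pm end Sectional Rehearsal → 1
7:15pm end Strings Tracking → 0
7:15pm start Sectional Run-through → 1
9pm end Sectional Run-through → 0
Peak is 3, at 1:45pm (Full Soundcheck, Sectional Rehearsal, Strings Tracking).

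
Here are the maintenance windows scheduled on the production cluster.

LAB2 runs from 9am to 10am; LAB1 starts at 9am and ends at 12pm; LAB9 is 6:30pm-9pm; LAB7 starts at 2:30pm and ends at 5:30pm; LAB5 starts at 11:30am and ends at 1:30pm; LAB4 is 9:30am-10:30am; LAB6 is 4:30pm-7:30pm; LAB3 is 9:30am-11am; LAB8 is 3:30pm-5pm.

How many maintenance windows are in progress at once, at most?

4

Sort all start/end points and keep a running count:
9am start LAB1 → 1
9am start LAB2 → 2
9:30am start LAB3 → 3
9:30am start LAB4 → 4
10am end LAB2 → 3
10:30am end LAB4 → 2
11am end LAB3 → 1
11:30am start LAB5 → 2
12pm end LAB1 → 1
1:30pm end LAB5 → 0
2:30pm start LAB7 → 1
3:30pm start LAB8 → 2
4:30pm start LAB6 → 3
5pm end LAB8 → 2
5:30pm end LAB7 → 1
6:30pm start LAB9 → 2
7:30pm end LAB6 → 1
9pm end LAB9 → 0
Peak is 4, at 9:30am (LAB1, LAB2, LAB3, LAB4).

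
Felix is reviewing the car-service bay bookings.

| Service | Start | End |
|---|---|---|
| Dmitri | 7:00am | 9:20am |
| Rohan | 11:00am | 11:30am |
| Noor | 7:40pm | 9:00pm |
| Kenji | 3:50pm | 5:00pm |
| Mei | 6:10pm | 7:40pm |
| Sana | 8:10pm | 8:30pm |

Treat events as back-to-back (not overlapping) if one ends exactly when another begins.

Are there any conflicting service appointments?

Yes

Check each pair: they overlap iff neither finishes before the other starts.
Sorted by start: Dmitri, Rohan, Kenji, Mei, Noor, Sana.
Rohan starts after Dmitri ends, so nothing later overlaps Dmitri either.
Kenji starts after Rohan ends, so nothing later overlaps Rohan either.
Mei starts after Kenji ends, so nothing later overlaps Kenji either.
Noor starts exactly when Mei ends (back-to-back, no overlap), so nothing later overlaps Mei either.
Sana starts before Noor ends → Noor and Sana overlap.
That's a conflict, so the schedule is not conflict-free.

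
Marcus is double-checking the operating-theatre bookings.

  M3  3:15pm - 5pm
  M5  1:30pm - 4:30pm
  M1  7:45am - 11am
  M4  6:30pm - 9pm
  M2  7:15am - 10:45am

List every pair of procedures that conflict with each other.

M1 & M2, M3 & M5

Two intervals overlap when each starts before the other ends.
Sorted by start: M2, M1, M5, M3, M4.
M1 starts before M2 ends → M2 and M1 overlap.
M5 starts after M2 ends — done with M2.
M5 starts after M1 ends — done with M1.
M3 starts before M5 ends → M5 and M3 overlap.
M4 starts after M5 ends.
M4 starts after M3 ends.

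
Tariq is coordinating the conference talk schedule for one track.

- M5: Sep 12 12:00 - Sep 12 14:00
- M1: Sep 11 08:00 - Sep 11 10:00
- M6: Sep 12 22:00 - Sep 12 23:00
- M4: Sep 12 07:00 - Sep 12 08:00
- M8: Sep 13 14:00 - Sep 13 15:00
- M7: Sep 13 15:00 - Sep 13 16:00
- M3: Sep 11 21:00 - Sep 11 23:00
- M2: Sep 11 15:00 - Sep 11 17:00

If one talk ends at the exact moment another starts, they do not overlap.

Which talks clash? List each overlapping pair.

Sorted by start: M1, M2, M3, M4, M5, M6, M8, M7.
M2 starts after M1 ends — done with M1.
M3 starts after M2 ends — done with M2.
M4 starts after M3 ends — done with M3.
M5 starts after M4 ends — done with M4.
M6 starts after M5 ends — done with M5.
M8 starts after M6 ends — done with M6.
M7 starts exactly when M8 ends (back-to-back, no overlap).

no overlapping pairs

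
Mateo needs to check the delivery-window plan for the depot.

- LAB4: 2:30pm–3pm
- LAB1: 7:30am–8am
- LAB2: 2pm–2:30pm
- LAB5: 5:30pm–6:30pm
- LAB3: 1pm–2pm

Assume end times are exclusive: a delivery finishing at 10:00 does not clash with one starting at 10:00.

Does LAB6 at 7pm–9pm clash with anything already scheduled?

No — it doesn't clash with anything

LAB1: ends 8am at or before LAB6 starts 7pm → clear.
LAB3: ends 2pm at or before LAB6 starts 7pm → clear.
LAB2: ends 2:30pm at or before LAB6 starts 7pm → clear.
LAB4: ends 3pm at or before LAB6 starts 7pm → clear.
LAB5: ends 6:30pm at or before LAB6 starts 7pm → clear.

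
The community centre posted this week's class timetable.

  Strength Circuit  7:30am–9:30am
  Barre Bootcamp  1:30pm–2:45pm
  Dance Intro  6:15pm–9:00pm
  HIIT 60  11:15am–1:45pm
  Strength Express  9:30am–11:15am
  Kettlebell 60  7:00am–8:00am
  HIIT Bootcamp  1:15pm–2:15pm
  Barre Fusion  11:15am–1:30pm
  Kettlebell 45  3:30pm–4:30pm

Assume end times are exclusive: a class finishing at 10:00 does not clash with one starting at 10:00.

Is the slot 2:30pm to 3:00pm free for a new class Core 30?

No — it overlaps Barre Bootcamp

Kettlebell 60: ends 8:00am at or before Core 30 starts 2:30pm → clear.
Strength Circuit: ends 9:30am at or before Core 30 starts 2:30pm → clear.
Strength Express: ends 11:15am at or before Core 30 starts 2:30pm → clear.
HIIT 60: ends 1:45pm at or before Core 30 starts 2:30pm → clear.
Barre Fusion: ends 1:30pm at or before Core 30 starts 2:30pm → clear.
HIIT Bootcamp: ends 2:15pm at or before Core 30 starts 2:30pm → clear.
Barre Bootcamp: starts 1:30pm before Core 30 ends 3:00pm, and ends 2:45pm after Core 30 starts 2:30pm → overlap.
Kettlebell 45: starts 3:30pm at or after Core 30 ends 3:00pm → clear.
Dance Intro: starts 6:15pm at or after Core 30 ends 3:00pm → clear.
Core 30 overlaps Barre Bootcamp.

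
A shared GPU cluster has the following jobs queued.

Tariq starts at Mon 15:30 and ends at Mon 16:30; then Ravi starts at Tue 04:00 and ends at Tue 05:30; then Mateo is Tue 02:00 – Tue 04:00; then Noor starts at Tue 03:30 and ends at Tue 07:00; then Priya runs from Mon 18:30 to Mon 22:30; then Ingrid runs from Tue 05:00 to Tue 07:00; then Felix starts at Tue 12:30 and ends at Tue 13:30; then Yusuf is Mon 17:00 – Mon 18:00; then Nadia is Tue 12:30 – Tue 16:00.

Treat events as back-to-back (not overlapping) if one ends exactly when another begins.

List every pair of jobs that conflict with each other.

Felix & Nadia, Ingrid & Noor, Ingrid & Ravi, Mateo & Noor, Noor & Ravi

Sorted by start: Tariq, Yusuf, Priya, Mateo, Noor, Ravi, Ingrid, Felix, Nadia.
Yusuf starts after Tariq ends; Tariq is clear from here.
Priya starts after Yusuf ends; Yusuf is clear from here.
Mateo starts after Priya ends; Priya is clear from here.
Noor starts before Mateo ends → Mateo and Noor overlap.
Ravi starts exactly when Mateo ends (back-to-back, no overlap); Mateo is clear from here.
Ravi starts before Noor ends → Noor and Ravi overlap.
Ingrid starts before Noor ends → Noor and Ingrid overlap.
Felix starts after Noor ends; Noor is clear from here.
Ingrid starts before Ravi ends → Ravi and Ingrid overlap.
Felix starts after Ravi ends; Ravi is clear from here.
Felix starts after Ingrid ends; Ingrid is clear from here.
Nadia starts before Felix ends → Felix and Nadia overlap.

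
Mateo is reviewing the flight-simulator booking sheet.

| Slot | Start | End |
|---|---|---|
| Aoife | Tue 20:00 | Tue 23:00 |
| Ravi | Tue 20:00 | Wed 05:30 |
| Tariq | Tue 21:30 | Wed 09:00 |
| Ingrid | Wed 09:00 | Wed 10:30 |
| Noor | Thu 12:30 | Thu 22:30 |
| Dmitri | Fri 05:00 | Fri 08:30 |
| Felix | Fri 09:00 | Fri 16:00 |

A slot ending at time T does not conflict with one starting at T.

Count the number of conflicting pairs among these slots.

Check each pair: they overlap iff neither finishes before the other starts.
Sorted by start: Aoife, Ravi, Tariq, Ingrid, Noor, Dmitri, Felix.
Ravi starts before Aoife ends → Aoife and Ravi overlap.
Tariq starts before Aoife ends → Aoife and Tariq overlap.
Ingrid starts after Aoife ends — done with Aoife.
Tariq starts before Ravi ends → Ravi and Tariq overlap.
Ingrid starts after Ravi ends — done with Ravi.
Ingrid starts exactly when Tariq ends (back-to-back, no overlap) — done with Tariq.
Noor starts after Ingrid ends — done with Ingrid.
Dmitri starts after Noor ends — done with Noor.
Felix starts after Dmitri ends.
Overlapping pairs: Aoife & Ravi, Aoife & Tariq, Ravi & Tariq — 3 in total.

3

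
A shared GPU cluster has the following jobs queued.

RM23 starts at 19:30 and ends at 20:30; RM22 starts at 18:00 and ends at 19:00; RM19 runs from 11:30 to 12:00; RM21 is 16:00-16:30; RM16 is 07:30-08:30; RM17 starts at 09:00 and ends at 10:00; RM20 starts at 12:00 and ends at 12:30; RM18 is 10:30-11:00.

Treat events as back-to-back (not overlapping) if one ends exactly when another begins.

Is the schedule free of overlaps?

Sorted by start: RM16, RM17, RM18, RM19, RM20, RM21, RM22, RM23.
RM17 starts after RM16 ends — done with RM16.
RM18 starts after RM17 ends — done with RM17.
RM19 starts after RM18 ends — done with RM18.
RM20 starts exactly when RM19 ends (back-to-back, no overlap) — done with RM19.
RM21 starts after RM20 ends — done with RM20.
RM22 starts after RM21 ends — done with RM21.
RM23 starts after RM22 ends.
Every pair is clear; the schedule has no overlaps.

Yes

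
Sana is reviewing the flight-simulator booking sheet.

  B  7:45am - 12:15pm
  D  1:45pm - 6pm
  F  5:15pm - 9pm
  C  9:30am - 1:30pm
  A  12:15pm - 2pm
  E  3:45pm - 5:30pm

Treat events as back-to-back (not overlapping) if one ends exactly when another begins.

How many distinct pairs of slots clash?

6

Sorted by start: B, C, A, D, E, F.
C starts before B ends → B and C overlap.
A starts exactly when B ends (back-to-back, no overlap); B is clear from here.
A starts before C ends → C and A overlap.
D starts after C ends; C is clear from here.
D starts before A ends → A and D overlap.
E starts after A ends; A is clear from here.
E starts before D ends → D and E overlap.
F starts before D ends → D and F overlap.
F starts before E ends → E and F overlap.
Overlapping pairs: A & C, A & D, B & C, D & E, D & F, E & F — 6 in total.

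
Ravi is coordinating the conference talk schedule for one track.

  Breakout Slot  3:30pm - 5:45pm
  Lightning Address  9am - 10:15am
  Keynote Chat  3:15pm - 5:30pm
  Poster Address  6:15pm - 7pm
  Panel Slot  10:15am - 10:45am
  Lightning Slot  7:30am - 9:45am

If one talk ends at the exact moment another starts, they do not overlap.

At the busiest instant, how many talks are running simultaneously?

2

Sweep the timeline, counting +1 at each start and −1 at each end (ends before starts at a tie):
7:30am start Lightning Slot → 1
9am start Lightning Address → 2
9:45am end Lightning Slot → 1
10:15am end Lightning Address → 0
10:15am start Panel Slot → 1
10:45am end Panel Slot → 0
3:15pm start Keynote Chat → 1
3:30pm start Breakout Slot → 2
5:30pm end Keynote Chat → 1
5:45pm end Breakout Slot → 0
6:15pm start Poster Address → 1
7pm end Poster Address → 0
Peak is 2, at 9am (Lightning Address, Lightning Slot).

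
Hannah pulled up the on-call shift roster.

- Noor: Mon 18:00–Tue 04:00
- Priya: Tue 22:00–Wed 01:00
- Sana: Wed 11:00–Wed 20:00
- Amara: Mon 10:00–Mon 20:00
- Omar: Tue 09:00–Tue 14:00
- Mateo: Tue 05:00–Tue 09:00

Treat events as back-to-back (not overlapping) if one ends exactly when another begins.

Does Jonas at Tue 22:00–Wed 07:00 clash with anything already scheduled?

Yes — it overlaps Priya

Amara: ends Mon 20:00 at or before Jonas starts Tue 22:00 → clear.
Noor: ends Tue 04:00 at or before Jonas starts Tue 22:00 → clear.
Mateo: ends Tue 09:00 at or before Jonas starts Tue 22:00 → clear.
Omar: ends Tue 14:00 at or before Jonas starts Tue 22:00 → clear.
Priya: starts Tue 22:00 before Jonas ends Wed 07:00, and ends Wed 01:00 after Jonas starts Tue 22:00 → overlap.
Sana: starts Wed 11:00 at or after Jonas ends Wed 07:00 → clear.
Jonas overlaps Priya.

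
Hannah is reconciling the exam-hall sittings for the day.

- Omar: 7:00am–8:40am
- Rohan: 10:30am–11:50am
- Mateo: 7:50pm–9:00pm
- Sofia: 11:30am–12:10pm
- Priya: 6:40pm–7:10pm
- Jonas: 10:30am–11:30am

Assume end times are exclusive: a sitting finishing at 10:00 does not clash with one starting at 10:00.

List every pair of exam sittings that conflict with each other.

Sorted by start: Omar, Rohan, Jonas, Sofia, Priya, Mateo.
Rohan starts after Omar ends, so Omar has no further overlaps.
Jonas starts before Rohan ends → Rohan and Jonas overlap.
Sofia starts before Rohan ends → Rohan and Sofia overlap.
Priya starts after Rohan ends, so Rohan has no further overlaps.
Sofia starts exactly when Jonas ends (back-to-back, no overlap), so Jonas has no further overlaps.
Priya starts after Sofia ends, so Sofia has no further overlaps.
Mateo starts after Priya ends.

Jonas & Rohan, Rohan & Sofia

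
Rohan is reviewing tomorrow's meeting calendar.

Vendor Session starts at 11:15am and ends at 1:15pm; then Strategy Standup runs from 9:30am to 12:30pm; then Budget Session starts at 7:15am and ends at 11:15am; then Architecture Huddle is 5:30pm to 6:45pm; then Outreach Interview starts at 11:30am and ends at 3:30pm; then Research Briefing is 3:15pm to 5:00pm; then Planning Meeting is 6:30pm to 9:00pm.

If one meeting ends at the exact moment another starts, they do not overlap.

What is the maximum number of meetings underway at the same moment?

3

Sweep the timeline, counting +1 at each start and −1 at each end (ends before starts at a tie):
7:15am start Budget Session → 1
9:30am start Strategy Standup → 2
11:15am end Budget Session → 1
11:15am start Vendor Session → 2
11:30am start Outreach Interview → 3
12:30pm end Strategy Standup → 2
1:15pm end Vendor Session → 1
3:15pm start Research Briefing → 2
3:30pm end Outreach Interview → 1
5:00pm end Research Briefing → 0
5:30pm start Architecture Huddle → 1
6:30pm start Planning Meeting → 2
6:45pm end Architecture Huddle → 1
9:00pm end Planning Meeting → 0
Peak is 3, at 11:30am (Outreach Interview, Strategy Standup, Vendor Session).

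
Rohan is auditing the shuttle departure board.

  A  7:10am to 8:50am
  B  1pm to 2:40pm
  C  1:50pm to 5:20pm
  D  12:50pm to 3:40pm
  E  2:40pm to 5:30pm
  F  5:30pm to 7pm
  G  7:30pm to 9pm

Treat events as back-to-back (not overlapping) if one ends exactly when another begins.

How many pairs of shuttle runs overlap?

Sorted by start: A, D, B, C, E, F, G.
D starts after A ends — done with A.
B starts before D ends → D and B overlap.
C starts before D ends → D and C overlap.
E starts before D ends → D and E overlap.
F starts after D ends — done with D.
C starts before B ends → B and C overlap.
E starts exactly when B ends (back-to-back, no overlap) — done with B.
E starts before C ends → C and E overlap.
F starts after C ends — done with C.
F starts exactly when E ends (back-to-back, no overlap) — done with E.
G starts after F ends.
Overlapping pairs: B & C, B & D, C & D, C & E, D & E — 5 in total.

5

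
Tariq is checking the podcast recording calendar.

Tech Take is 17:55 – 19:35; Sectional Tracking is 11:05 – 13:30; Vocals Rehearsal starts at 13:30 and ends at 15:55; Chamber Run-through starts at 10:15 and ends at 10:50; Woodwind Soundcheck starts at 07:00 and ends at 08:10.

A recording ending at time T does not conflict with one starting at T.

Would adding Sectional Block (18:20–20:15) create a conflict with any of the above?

Woodwind Soundcheck: ends 08:10 at or before Sectional Block starts 18:20 → clear.
Chamber Run-through: ends 10:50 at or before Sectional Block starts 18:20 → clear.
Sectional Tracking: ends 13:30 at or before Sectional Block starts 18:20 → clear.
Vocals Rehearsal: ends 15:55 at or before Sectional Block starts 18:20 → clear.
Tech Take: starts 17:55 before Sectional Block ends 20:15, and ends 19:35 after Sectional Block starts 18:20 → overlap.
Sectional Block overlaps Tech Take.

Yes — it overlaps Tech Take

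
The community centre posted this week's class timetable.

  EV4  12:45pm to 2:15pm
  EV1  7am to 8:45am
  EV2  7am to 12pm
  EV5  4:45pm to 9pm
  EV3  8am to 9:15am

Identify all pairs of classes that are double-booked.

EV1 & EV2, EV1 & EV3, EV2 & EV3

Sorted by start: EV1, EV2, EV3, EV4, EV5.
EV2 starts before EV1 ends → EV1 and EV2 overlap.
EV3 starts before EV1 ends → EV1 and EV3 overlap.
EV4 starts after EV1 ends; EV1 is clear from here.
EV3 starts before EV2 ends → EV2 and EV3 overlap.
EV4 starts after EV2 ends; EV2 is clear from here.
EV4 starts after EV3 ends; EV3 is clear from here.
EV5 starts after EV4 ends.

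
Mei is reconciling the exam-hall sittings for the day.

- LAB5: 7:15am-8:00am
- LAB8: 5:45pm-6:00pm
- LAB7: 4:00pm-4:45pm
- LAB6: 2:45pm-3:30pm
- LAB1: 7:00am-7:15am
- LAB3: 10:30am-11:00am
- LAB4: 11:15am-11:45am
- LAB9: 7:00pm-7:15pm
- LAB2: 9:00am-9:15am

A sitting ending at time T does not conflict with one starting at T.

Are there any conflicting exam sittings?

Sorted by start: LAB1, LAB5, LAB2, LAB3, LAB4, LAB6, LAB7, LAB8, LAB9.
LAB5 starts exactly when LAB1 ends (back-to-back, no overlap) — done with LAB1.
LAB2 starts after LAB5 ends — done with LAB5.
LAB3 starts after LAB2 ends — done with LAB2.
LAB4 starts after LAB3 ends — done with LAB3.
LAB6 starts after LAB4 ends — done with LAB4.
LAB7 starts after LAB6 ends — done with LAB6.
LAB8 starts after LAB7 ends — done with LAB7.
LAB9 starts after LAB8 ends.
Every pair is clear; the schedule has no overlaps.

No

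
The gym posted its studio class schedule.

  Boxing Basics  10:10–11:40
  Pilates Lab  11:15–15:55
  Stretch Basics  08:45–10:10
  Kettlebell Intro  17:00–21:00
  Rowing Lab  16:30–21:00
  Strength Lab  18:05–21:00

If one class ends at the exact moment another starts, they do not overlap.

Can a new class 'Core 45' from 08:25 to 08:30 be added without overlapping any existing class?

Stretch Basics: starts 08:45 at or after Core 45 ends 08:30 → clear.
Boxing Basics: starts 10:10 at or after Core 45 ends 08:30 → clear.
Pilates Lab: starts 11:15 at or after Core 45 ends 08:30 → clear.
Rowing Lab: starts 16:30 at or after Core 45 ends 08:30 → clear.
Kettlebell Intro: starts 17:00 at or after Core 45 ends 08:30 → clear.
Strength Lab: starts 18:05 at or after Core 45 ends 08:30 → clear.

Yes — the slot is free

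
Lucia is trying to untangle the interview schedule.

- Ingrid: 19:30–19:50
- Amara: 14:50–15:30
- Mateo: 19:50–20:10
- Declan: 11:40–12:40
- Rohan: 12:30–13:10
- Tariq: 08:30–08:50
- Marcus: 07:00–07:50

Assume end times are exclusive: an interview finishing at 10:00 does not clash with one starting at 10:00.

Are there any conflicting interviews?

Sorted by start: Marcus, Tariq, Declan, Rohan, Amara, Ingrid, Mateo.
Tariq starts after Marcus ends, so Marcus has no further overlaps.
Declan starts after Tariq ends, so Tariq has no further overlaps.
Rohan starts before Declan ends → Declan and Rohan overlap.
That's a conflict, so the schedule is not conflict-free.

Yes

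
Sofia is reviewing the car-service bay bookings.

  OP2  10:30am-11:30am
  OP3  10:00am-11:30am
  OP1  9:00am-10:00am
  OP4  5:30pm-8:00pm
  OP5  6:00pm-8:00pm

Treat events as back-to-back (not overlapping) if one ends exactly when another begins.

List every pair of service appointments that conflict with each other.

Sorted by start: OP1, OP3, OP2, OP4, OP5.
OP3 starts exactly when OP1 ends (back-to-back, no overlap) — done with OP1.
OP2 starts before OP3 ends → OP3 and OP2 overlap.
OP4 starts after OP3 ends — done with OP3.
OP4 starts after OP2 ends — done with OP2.
OP5 starts before OP4 ends → OP4 and OP5 overlap.

OP2 & OP3, OP4 & OP5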